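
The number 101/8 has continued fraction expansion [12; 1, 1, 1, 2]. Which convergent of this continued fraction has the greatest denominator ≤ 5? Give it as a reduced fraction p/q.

38/3

List convergents until the denominator exceeds the bound:
a_0 = 12: 12/1  (≤ bound)
a_1 = 1: 13/1  (≤ bound)
a_2 = 1: 25/2  (≤ bound)
a_3 = 1: 38/3  (≤ bound)
a_4 = 2: 101/8  (> 5, stop)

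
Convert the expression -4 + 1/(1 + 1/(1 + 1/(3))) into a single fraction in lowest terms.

Start with 3.
1 + 1/(3/1) = 1 + 1/3 = 4/3
1 + 1/(4/3) = 1 + 3/4 = 7/4
-4 + 1/(7/4) = -4 + 4/7 = -24/7

-24/7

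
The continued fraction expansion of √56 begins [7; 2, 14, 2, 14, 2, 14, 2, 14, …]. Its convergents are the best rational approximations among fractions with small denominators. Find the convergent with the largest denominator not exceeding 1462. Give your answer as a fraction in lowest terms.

a_0 = 7: 7/1  (≤ bound)
a_1 = 2: 15/2  (≤ bound)
a_2 = 14: 217/29  (≤ bound)
a_3 = 2: 449/60  (≤ bound)
a_4 = 14: 6503/869  (≤ bound)
a_5 = 2: 13455/1798  (> 1462, stop)

6503/869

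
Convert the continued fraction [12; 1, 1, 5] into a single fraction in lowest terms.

138/11

a_0 = 12: 12/1
a_1 = 1: 13/1
a_2 = 1: 25/2
a_3 = 5: 138/11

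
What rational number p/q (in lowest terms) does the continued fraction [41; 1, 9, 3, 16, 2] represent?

a_0 = 41: 41/1
a_1 = 1: 42/1
a_2 = 9: 419/10
a_3 = 3: 1299/31
a_4 = 16: 21203/506
a_5 = 2: 43705/1043

43705/1043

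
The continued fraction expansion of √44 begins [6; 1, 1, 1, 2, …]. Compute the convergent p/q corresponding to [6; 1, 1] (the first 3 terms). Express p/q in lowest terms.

Start with 1.
1 + 1/(1/1) = 1 + 1/1 = 2/1
6 + 1/(2/1) = 6 + 1/2 = 13/2

13/2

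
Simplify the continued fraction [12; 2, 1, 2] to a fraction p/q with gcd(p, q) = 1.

99/8

Start with 2.
1 + 1/(2/1) = 1 + 1/2 = 3/2
2 + 1/(3/2) = 2 + 2/3 = 8/3
12 + 1/(8/3) = 12 + 3/8 = 99/8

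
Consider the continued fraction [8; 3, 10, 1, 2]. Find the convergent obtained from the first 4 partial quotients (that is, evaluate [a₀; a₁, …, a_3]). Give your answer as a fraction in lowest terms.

283/34

Collapse the nested fraction from the inside out:
Start with 1.
10 + 1/(1/1) = 10 + 1/1 = 11/1
3 + 1/(11/1) = 3 + 1/11 = 34/11
8 + 1/(34/11) = 8 + 11/34 = 283/34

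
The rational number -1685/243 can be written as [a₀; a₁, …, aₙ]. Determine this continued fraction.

Run the Euclidean algorithm, recording each quotient:
-1685 = -7·243 + 16, so a_0 = -7
243 = 15·16 + 3, so a_1 = 15
16 = 5·3 + 1, so a_2 = 5
3 = 3·1 + 0, so a_3 = 3

[-7; 15, 5, 3]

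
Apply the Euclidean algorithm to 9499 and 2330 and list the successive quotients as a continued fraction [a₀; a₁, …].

[4; 13, 59, 1, 2]

9499 = 4·2330 + 179, so a_0 = 4
2330 = 13·179 + 3, so a_1 = 13
179 = 59·3 + 2, so a_2 = 59
3 = 1·2 + 1, so a_3 = 1
2 = 2·1 + 0, so a_4 = 2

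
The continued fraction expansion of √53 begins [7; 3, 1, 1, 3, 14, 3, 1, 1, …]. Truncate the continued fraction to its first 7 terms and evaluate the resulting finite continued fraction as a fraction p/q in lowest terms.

7979/1096

a_0 = 7: 7/1
a_1 = 3: 22/3
a_2 = 1: 29/4
a_3 = 1: 51/7
a_4 = 3: 182/25
a_5 = 14: 2599/357
a_6 = 3: 7979/1096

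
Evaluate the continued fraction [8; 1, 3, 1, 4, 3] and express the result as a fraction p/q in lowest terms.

a_0 = 8: 8/1
a_1 = 1: 9/1
a_2 = 3: 35/4
a_3 = 1: 44/5
a_4 = 4: 211/24
a_5 = 3: 677/77

677/77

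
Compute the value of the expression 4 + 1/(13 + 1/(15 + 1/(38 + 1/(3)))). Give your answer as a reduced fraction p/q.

92044/22579

a_0 = 4: 4/1
a_1 = 13: 53/13
a_2 = 15: 799/196
a_3 = 38: 30415/7461
a_4 = 3: 92044/22579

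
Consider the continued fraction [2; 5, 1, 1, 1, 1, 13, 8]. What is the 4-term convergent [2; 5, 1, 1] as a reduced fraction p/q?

Build up convergents one term at a time:
a_0 = 2: 2/1
a_1 = 5: 11/5
a_2 = 1: 13/6
a_3 = 1: 24/11

24/11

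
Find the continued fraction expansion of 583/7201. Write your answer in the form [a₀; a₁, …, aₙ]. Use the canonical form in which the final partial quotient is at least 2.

⌊583/7201⌋ = 0, remainder 583
⌊7201/583⌋ = 12, remainder 205
⌊583/205⌋ = 2, remainder 173
⌊205/173⌋ = 1, remainder 32
⌊173/32⌋ = 5, remainder 13
⌊32/13⌋ = 2, remainder 6
⌊13/6⌋ = 2, remainder 1
⌊6/1⌋ = 6, remainder 0

[0; 12, 2, 1, 5, 2, 2, 6]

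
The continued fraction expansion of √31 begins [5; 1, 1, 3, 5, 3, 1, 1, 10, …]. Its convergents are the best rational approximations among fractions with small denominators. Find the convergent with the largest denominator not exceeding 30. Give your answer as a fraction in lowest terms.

39/7

List convergents until the denominator exceeds the bound:
a_0 = 5: 5/1  (≤ bound)
a_1 = 1: 6/1  (≤ bound)
a_2 = 1: 11/2  (≤ bound)
a_3 = 3: 39/7  (≤ bound)
a_4 = 5: 206/37  (> 30, stop)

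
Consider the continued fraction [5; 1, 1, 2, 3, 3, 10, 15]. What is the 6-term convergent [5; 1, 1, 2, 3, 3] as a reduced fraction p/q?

Start with 3.
3 + 1/(3/1) = 3 + 1/3 = 10/3
2 + 1/(10/3) = 2 + 3/10 = 23/10
1 + 1/(23/10) = 1 + 10/23 = 33/23
1 + 1/(33/23) = 1 + 23/33 = 56/33
5 + 1/(56/33) = 5 + 33/56 = 313/56

313/56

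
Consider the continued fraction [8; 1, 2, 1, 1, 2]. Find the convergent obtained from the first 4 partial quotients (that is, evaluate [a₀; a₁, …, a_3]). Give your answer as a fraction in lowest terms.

Start with 1.
2 + 1/(1/1) = 2 + 1/1 = 3/1
1 + 1/(3/1) = 1 + 1/3 = 4/3
8 + 1/(4/3) = 8 + 3/4 = 35/4

35/4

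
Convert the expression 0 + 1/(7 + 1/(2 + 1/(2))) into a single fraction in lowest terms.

5/37

Start with 2.
2 + 1/(2/1) = 2 + 1/2 = 5/2
7 + 1/(5/2) = 7 + 2/5 = 37/5
0 + 1/(37/5) = 0 + 5/37 = 5/37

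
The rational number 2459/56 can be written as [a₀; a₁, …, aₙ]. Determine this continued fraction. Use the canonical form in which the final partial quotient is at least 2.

Repeatedly divide and take the remainder:
2459 ÷ 56 → quotient 43, remainder 51
56 ÷ 51 → quotient 1, remainder 5
51 ÷ 5 → quotient 10, remainder 1
5 ÷ 1 → quotient 5, remainder 0

[43; 1, 10, 5]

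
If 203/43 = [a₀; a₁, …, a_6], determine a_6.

2

203 = 4·43 + 31, so a_0 = 4
43 = 1·31 + 12, so a_1 = 1
31 = 2·12 + 7, so a_2 = 2
12 = 1·7 + 5, so a_3 = 1
7 = 1·5 + 2, so a_4 = 1
5 = 2·2 + 1, so a_5 = 2
2 = 2·1 + 0, so a_6 = 2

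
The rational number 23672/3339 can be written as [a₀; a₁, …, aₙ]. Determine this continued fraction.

[7; 11, 5, 1, 49]

23672 = 7·3339 + 299, so a_0 = 7
3339 = 11·299 + 50, so a_1 = 11
299 = 5·50 + 49, so a_2 = 5
50 = 1·49 + 1, so a_3 = 1
49 = 49·1 + 0, so a_4 = 49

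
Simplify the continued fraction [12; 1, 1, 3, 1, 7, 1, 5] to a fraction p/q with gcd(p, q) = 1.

5839/465

a_0 = 12: 12/1
a_1 = 1: 13/1
a_2 = 1: 25/2
a_3 = 3: 88/7
a_4 = 1: 113/9
a_5 = 7: 879/70
a_6 = 1: 992/79
a_7 = 5: 5839/465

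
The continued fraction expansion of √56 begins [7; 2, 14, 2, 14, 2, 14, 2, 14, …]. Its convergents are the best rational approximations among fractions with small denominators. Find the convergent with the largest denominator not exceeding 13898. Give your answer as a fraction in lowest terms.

List convergents until the denominator exceeds the bound:
a_0 = 7: 7/1  (≤ bound)
a_1 = 2: 15/2  (≤ bound)
a_2 = 14: 217/29  (≤ bound)
a_3 = 2: 449/60  (≤ bound)
a_4 = 14: 6503/869  (≤ bound)
a_5 = 2: 13455/1798  (≤ bound)
a_6 = 14: 194873/26041  (> 13898, stop)

13455/1798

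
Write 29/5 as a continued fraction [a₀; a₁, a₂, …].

29 = 5·5 + 4, so a_0 = 5
5 = 1·4 + 1, so a_1 = 1
4 = 4·1 + 0, so a_2 = 4

[5; 1, 4]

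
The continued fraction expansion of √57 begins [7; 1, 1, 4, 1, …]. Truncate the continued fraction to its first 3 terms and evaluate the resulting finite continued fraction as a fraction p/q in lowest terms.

Start with 1.
1 + 1/(1/1) = 1 + 1/1 = 2/1
7 + 1/(2/1) = 7 + 1/2 = 15/2

15/2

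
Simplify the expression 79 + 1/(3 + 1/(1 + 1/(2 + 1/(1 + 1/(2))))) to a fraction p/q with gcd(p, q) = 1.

Start with 2.
1 + 1/(2/1) = 1 + 1/2 = 3/2
2 + 1/(3/2) = 2 + 2/3 = 8/3
1 + 1/(8/3) = 1 + 3/8 = 11/8
3 + 1/(11/8) = 3 + 8/11 = 41/11
79 + 1/(41/11) = 79 + 11/41 = 3250/41

3250/41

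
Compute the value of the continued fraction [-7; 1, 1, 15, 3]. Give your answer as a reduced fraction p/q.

-616/95

Start with 3.
15 + 1/(3/1) = 15 + 1/3 = 46/3
1 + 1/(46/3) = 1 + 3/46 = 49/46
1 + 1/(49/46) = 1 + 46/49 = 95/49
-7 + 1/(95/49) = -7 + 49/95 = -616/95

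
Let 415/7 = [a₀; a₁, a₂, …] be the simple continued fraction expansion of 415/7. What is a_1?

3

Repeatedly divide and take the remainder:
415 = 59·7 + 2, so a_0 = 59
7 = 3·2 + 1, so a_1 = 3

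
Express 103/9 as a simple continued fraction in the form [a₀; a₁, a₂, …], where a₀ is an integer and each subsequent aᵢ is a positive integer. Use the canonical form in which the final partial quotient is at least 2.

[11; 2, 4]

Repeatedly divide and take the remainder:
103 = 11·9 + 4, so a_0 = 11
9 = 2·4 + 1, so a_1 = 2
4 = 4·1 + 0, so a_2 = 4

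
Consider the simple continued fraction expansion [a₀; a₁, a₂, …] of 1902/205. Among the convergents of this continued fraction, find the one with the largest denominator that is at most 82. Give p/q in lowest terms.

List convergents until the denominator exceeds the bound:
a_0 = 9: 9/1  (≤ bound)
a_1 = 3: 28/3  (≤ bound)
a_2 = 1: 37/4  (≤ bound)
a_3 = 1: 65/7  (≤ bound)
a_4 = 2: 167/18  (≤ bound)
a_5 = 11: 1902/205  (> 82, stop)

167/18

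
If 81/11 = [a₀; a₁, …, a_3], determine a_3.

81 = 7·11 + 4, so a_0 = 7
11 = 2·4 + 3, so a_1 = 2
4 = 1·3 + 1, so a_2 = 1
3 = 3·1 + 0, so a_3 = 3

3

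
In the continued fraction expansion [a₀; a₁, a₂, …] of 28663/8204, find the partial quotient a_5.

1

⌊28663/8204⌋ = 3, remainder 4051
⌊8204/4051⌋ = 2, remainder 102
⌊4051/102⌋ = 39, remainder 73
⌊102/73⌋ = 1, remainder 29
⌊73/29⌋ = 2, remainder 15
⌊29/15⌋ = 1, remainder 14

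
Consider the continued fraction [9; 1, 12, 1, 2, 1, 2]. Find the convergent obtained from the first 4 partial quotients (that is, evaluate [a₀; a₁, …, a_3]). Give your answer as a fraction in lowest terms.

Compute successive convergents:
a_0 = 9: 9/1
a_1 = 1: 10/1
a_2 = 12: 129/13
a_3 = 1: 139/14

139/14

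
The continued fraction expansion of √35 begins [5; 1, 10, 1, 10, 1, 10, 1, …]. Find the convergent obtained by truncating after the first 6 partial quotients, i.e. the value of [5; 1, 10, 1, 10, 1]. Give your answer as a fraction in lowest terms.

846/143

Start with 1.
10 + 1/(1/1) = 10 + 1/1 = 11/1
1 + 1/(11/1) = 1 + 1/11 = 12/11
10 + 1/(12/11) = 10 + 11/12 = 131/12
1 + 1/(131/12) = 1 + 12/131 = 143/131
5 + 1/(143/131) = 5 + 131/143 = 846/143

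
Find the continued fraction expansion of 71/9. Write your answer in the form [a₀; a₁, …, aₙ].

⌊71/9⌋ = 7, remainder 8
⌊9/8⌋ = 1, remainder 1
⌊8/1⌋ = 8, remainder 0

[7; 1, 8]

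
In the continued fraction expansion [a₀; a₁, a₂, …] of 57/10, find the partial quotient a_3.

3

Repeatedly divide and take the remainder:
⌊57/10⌋ = 5, remainder 7
⌊10/7⌋ = 1, remainder 3
⌊7/3⌋ = 2, remainder 1
⌊3/1⌋ = 3, remainder 0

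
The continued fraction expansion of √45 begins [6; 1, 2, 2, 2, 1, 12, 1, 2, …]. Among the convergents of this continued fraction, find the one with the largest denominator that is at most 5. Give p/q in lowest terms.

20/3

a_0 = 6: 6/1  (≤ bound)
a_1 = 1: 7/1  (≤ bound)
a_2 = 2: 20/3  (≤ bound)
a_3 = 2: 47/7  (> 5, stop)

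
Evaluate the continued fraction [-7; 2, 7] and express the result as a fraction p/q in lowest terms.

Build up convergents one term at a time:
a_0 = -7: -7/1
a_1 = 2: -13/2
a_2 = 7: -98/15

-98/15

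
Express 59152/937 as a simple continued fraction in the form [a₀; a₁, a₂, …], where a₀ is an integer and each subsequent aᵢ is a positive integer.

Repeatedly divide and take the remainder:
⌊59152/937⌋ = 63, remainder 121
⌊937/121⌋ = 7, remainder 90
⌊121/90⌋ = 1, remainder 31
⌊90/31⌋ = 2, remainder 28
⌊31/28⌋ = 1, remainder 3
⌊28/3⌋ = 9, remainder 1
⌊3/1⌋ = 3, remainder 0

[63; 7, 1, 2, 1, 9, 3]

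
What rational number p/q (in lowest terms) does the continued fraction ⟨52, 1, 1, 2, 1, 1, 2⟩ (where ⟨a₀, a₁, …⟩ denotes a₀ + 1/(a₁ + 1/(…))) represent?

1630/31

Starting at the tail and folding back:
Start with 2.
1 + 1/(2/1) = 1 + 1/2 = 3/2
1 + 1/(3/2) = 1 + 2/3 = 5/3
2 + 1/(5/3) = 2 + 3/5 = 13/5
1 + 1/(13/5) = 1 + 5/13 = 18/13
1 + 1/(18/13) = 1 + 13/18 = 31/18
52 + 1/(31/18) = 52 + 18/31 = 1630/31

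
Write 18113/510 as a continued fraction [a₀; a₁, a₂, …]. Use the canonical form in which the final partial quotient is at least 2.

Apply division with remainder until the remainder is 0:
18113 = 35·510 + 263, so a_0 = 35
510 = 1·263 + 247, so a_1 = 1
263 = 1·247 + 16, so a_2 = 1
247 = 15·16 + 7, so a_3 = 15
16 = 2·7 + 2, so a_4 = 2
7 = 3·2 + 1, so a_5 = 3
2 = 2·1 + 0, so a_6 = 2

[35; 1, 1, 15, 2, 3, 2]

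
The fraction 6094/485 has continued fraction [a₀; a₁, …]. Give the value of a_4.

2

Apply division with remainder until the remainder is 0:
6094 = 12·485 + 274, so a_0 = 12
485 = 1·274 + 211, so a_1 = 1
274 = 1·211 + 63, so a_2 = 1
211 = 3·63 + 22, so a_3 = 3
63 = 2·22 + 19, so a_4 = 2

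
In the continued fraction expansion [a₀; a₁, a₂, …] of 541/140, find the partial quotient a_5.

Run the Euclidean algorithm, recording each quotient:
541 = 3·140 + 121, so a_0 = 3
140 = 1·121 + 19, so a_1 = 1
121 = 6·19 + 7, so a_2 = 6
19 = 2·7 + 5, so a_3 = 2
7 = 1·5 + 2, so a_4 = 1
5 = 2·2 + 1, so a_5 = 2

2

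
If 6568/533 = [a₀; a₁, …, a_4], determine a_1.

3

6568 ÷ 533 → quotient 12, remainder 172
533 ÷ 172 → quotient 3, remainder 17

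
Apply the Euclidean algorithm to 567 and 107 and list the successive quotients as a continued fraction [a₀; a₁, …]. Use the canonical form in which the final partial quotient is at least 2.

⌊567/107⌋ = 5, remainder 32
⌊107/32⌋ = 3, remainder 11
⌊32/11⌋ = 2, remainder 10
⌊11/10⌋ = 1, remainder 1
⌊10/1⌋ = 10, remainder 0

[5; 3, 2, 1, 10]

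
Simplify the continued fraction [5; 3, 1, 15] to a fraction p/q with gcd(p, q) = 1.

331/63

Start with 15.
1 + 1/(15/1) = 1 + 1/15 = 16/15
3 + 1/(16/15) = 3 + 15/16 = 63/16
5 + 1/(63/16) = 5 + 16/63 = 331/63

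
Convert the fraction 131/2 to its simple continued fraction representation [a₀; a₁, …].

[65; 2]

Run the Euclidean algorithm, recording each quotient:
131 ÷ 2 → quotient 65, remainder 1
2 ÷ 1 → quotient 2, remainder 0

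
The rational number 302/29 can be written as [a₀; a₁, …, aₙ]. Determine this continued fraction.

[10; 2, 2, 2, 2]

Run the Euclidean algorithm, recording each quotient:
302 = 10·29 + 12, so a_0 = 10
29 = 2·12 + 5, so a_1 = 2
12 = 2·5 + 2, so a_2 = 2
5 = 2·2 + 1, so a_3 = 2
2 = 2·1 + 0, so a_4 = 2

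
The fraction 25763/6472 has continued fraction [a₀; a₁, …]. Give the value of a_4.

3

⌊25763/6472⌋ = 3, remainder 6347
⌊6472/6347⌋ = 1, remainder 125
⌊6347/125⌋ = 50, remainder 97
⌊125/97⌋ = 1, remainder 28
⌊97/28⌋ = 3, remainder 13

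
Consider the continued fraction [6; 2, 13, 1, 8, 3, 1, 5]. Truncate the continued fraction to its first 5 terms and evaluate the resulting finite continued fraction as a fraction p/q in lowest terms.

Start with 8.
1 + 1/(8/1) = 1 + 1/8 = 9/8
13 + 1/(9/8) = 13 + 8/9 = 125/9
2 + 1/(125/9) = 2 + 9/125 = 259/125
6 + 1/(259/125) = 6 + 125/259 = 1679/259

1679/259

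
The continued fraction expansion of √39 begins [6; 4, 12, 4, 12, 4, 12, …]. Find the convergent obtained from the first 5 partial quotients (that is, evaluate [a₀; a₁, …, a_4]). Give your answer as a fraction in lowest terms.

Collapse the nested fraction from the inside out:
Start with 12.
4 + 1/(12/1) = 4 + 1/12 = 49/12
12 + 1/(49/12) = 12 + 12/49 = 600/49
4 + 1/(600/49) = 4 + 49/600 = 2449/600
6 + 1/(2449/600) = 6 + 600/2449 = 15294/2449

15294/2449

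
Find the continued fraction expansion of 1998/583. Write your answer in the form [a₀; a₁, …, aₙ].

Repeatedly divide and take the remainder:
⌊1998/583⌋ = 3, remainder 249
⌊583/249⌋ = 2, remainder 85
⌊249/85⌋ = 2, remainder 79
⌊85/79⌋ = 1, remainder 6
⌊79/6⌋ = 13, remainder 1
⌊6/1⌋ = 6, remainder 0

[3; 2, 2, 1, 13, 6]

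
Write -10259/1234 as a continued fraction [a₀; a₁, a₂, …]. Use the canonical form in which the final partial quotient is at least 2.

[-9; 1, 2, 5, 3, 3, 7]

Repeatedly divide and take the remainder:
⌊-10259/1234⌋ = -9, remainder 847
⌊1234/847⌋ = 1, remainder 387
⌊847/387⌋ = 2, remainder 73
⌊387/73⌋ = 5, remainder 22
⌊73/22⌋ = 3, remainder 7
⌊22/7⌋ = 3, remainder 1
⌊7/1⌋ = 7, remainder 0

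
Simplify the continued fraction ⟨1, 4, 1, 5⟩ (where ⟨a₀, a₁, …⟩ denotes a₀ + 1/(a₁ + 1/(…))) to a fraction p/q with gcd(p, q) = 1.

Build up convergents one term at a time:
a_0 = 1: 1/1
a_1 = 4: 5/4
a_2 = 1: 6/5
a_3 = 5: 35/29

35/29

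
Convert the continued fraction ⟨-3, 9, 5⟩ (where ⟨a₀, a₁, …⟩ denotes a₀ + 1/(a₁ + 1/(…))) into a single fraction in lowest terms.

Use the convergent recurrence hₖ = aₖ·hₖ₋₁ + hₖ₋₂ (and likewise for the denominators kₖ):
a_0 = -3: -3/1
a_1 = 9: -26/9
a_2 = 5: -133/46

-133/46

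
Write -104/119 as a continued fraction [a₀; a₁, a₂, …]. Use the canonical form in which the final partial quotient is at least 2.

-104 ÷ 119 → quotient -1, remainder 15
119 ÷ 15 → quotient 7, remainder 14
15 ÷ 14 → quotient 1, remainder 1
14 ÷ 1 → quotient 14, remainder 0

[-1; 7, 1, 14]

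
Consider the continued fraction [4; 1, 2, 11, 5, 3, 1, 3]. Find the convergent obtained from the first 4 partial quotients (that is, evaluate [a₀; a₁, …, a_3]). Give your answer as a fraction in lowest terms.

Starting at the tail and folding back:
Start with 11.
2 + 1/(11/1) = 2 + 1/11 = 23/11
1 + 1/(23/11) = 1 + 11/23 = 34/23
4 + 1/(34/23) = 4 + 23/34 = 159/34

159/34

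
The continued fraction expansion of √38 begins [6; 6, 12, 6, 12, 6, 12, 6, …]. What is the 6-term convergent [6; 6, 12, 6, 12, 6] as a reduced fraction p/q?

202501/32850

Starting at the tail and folding back:
Start with 6.
12 + 1/(6/1) = 12 + 1/6 = 73/6
6 + 1/(73/6) = 6 + 6/73 = 444/73
12 + 1/(444/73) = 12 + 73/444 = 5401/444
6 + 1/(5401/444) = 6 + 444/5401 = 32850/5401
6 + 1/(32850/5401) = 6 + 5401/32850 = 202501/32850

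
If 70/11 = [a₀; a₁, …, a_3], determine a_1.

2

70 ÷ 11 → quotient 6, remainder 4
11 ÷ 4 → quotient 2, remainder 3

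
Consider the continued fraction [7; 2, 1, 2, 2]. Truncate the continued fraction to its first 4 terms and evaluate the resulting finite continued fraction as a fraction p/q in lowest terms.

Build up convergents one term at a time:
a_0 = 7: 7/1
a_1 = 2: 15/2
a_2 = 1: 22/3
a_3 = 2: 59/8

59/8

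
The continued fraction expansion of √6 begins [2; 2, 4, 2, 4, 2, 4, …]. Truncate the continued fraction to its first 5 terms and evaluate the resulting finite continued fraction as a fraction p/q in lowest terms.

218/89

Start with 4.
2 + 1/(4/1) = 2 + 1/4 = 9/4
4 + 1/(9/4) = 4 + 4/9 = 40/9
2 + 1/(40/9) = 2 + 9/40 = 89/40
2 + 1/(89/40) = 2 + 40/89 = 218/89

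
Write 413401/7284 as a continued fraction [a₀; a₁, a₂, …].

Run the Euclidean algorithm, recording each quotient:
413401 = 56·7284 + 5497, so a_0 = 56
7284 = 1·5497 + 1787, so a_1 = 1
5497 = 3·1787 + 136, so a_2 = 3
1787 = 13·136 + 19, so a_3 = 13
136 = 7·19 + 3, so a_4 = 7
19 = 6·3 + 1, so a_5 = 6
3 = 3·1 + 0, so a_6 = 3

[56; 1, 3, 13, 7, 6, 3]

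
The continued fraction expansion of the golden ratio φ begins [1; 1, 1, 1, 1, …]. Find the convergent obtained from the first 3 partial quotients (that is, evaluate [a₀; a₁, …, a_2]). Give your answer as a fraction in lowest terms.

a_0 = 1: 1/1
a_1 = 1: 2/1
a_2 = 1: 3/2

3/2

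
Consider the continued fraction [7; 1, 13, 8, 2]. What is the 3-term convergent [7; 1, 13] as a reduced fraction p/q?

Start with 13.
1 + 1/(13/1) = 1 + 1/13 = 14/13
7 + 1/(14/13) = 7 + 13/14 = 111/14

111/14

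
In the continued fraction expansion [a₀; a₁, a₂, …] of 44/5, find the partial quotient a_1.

1

Repeatedly divide and take the remainder:
44 = 8·5 + 4, so a_0 = 8
5 = 1·4 + 1, so a_1 = 1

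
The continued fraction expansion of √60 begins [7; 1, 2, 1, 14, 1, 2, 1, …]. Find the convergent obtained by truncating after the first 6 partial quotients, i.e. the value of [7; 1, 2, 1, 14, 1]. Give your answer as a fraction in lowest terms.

488/63

Start with 1.
14 + 1/(1/1) = 14 + 1/1 = 15/1
1 + 1/(15/1) = 1 + 1/15 = 16/15
2 + 1/(16/15) = 2 + 15/16 = 47/16
1 + 1/(47/16) = 1 + 16/47 = 63/47
7 + 1/(63/47) = 7 + 47/63 = 488/63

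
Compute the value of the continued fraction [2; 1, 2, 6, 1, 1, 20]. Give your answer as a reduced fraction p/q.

Starting at the tail and folding back:
Start with 20.
1 + 1/(20/1) = 1 + 1/20 = 21/20
1 + 1/(21/20) = 1 + 20/21 = 41/21
6 + 1/(41/21) = 6 + 21/41 = 267/41
2 + 1/(267/41) = 2 + 41/267 = 575/267
1 + 1/(575/267) = 1 + 267/575 = 842/575
2 + 1/(842/575) = 2 + 575/842 = 2259/842

2259/842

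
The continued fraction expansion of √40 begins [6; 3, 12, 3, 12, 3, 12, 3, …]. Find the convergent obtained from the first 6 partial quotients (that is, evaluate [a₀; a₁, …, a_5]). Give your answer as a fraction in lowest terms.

a_0 = 6: 6/1
a_1 = 3: 19/3
a_2 = 12: 234/37
a_3 = 3: 721/114
a_4 = 12: 8886/1405
a_5 = 3: 27379/4329

27379/4329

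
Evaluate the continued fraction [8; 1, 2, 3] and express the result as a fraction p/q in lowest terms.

87/10

Starting at the tail and folding back:
Start with 3.
2 + 1/(3/1) = 2 + 1/3 = 7/3
1 + 1/(7/3) = 1 + 3/7 = 10/7
8 + 1/(10/7) = 8 + 7/10 = 87/10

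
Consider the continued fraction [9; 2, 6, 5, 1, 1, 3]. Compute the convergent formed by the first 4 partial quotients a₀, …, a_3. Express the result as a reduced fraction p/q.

Compute successive convergents:
a_0 = 9: 9/1
a_1 = 2: 19/2
a_2 = 6: 123/13
a_3 = 5: 634/67

634/67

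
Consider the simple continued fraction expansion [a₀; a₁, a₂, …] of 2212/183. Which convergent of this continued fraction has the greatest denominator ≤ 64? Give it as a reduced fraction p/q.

a_0 = 12: 12/1  (≤ bound)
a_1 = 11: 133/11  (≤ bound)
a_2 = 2: 278/23  (≤ bound)
a_3 = 3: 967/80  (> 64, stop)

278/23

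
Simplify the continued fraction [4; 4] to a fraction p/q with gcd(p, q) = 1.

Start with 4.
4 + 1/(4/1) = 4 + 1/4 = 17/4

17/4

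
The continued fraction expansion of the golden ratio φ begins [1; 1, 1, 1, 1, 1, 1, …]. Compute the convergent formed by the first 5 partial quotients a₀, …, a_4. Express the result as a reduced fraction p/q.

Use the convergent recurrence hₖ = aₖ·hₖ₋₁ + hₖ₋₂ (and likewise for the denominators kₖ):
a_0 = 1: 1/1
a_1 = 1: 2/1
a_2 = 1: 3/2
a_3 = 1: 5/3
a_4 = 1: 8/5

8/5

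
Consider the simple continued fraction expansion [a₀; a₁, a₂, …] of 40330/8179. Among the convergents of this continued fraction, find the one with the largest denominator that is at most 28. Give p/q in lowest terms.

List convergents until the denominator exceeds the bound:
a_0 = 4: 4/1  (≤ bound)
a_1 = 1: 5/1  (≤ bound)
a_2 = 13: 69/14  (≤ bound)
a_3 = 2: 143/29  (> 28, stop)

69/14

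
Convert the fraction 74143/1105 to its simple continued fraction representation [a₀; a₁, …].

[67; 10, 4, 3, 8]

74143 ÷ 1105 → quotient 67, remainder 108
1105 ÷ 108 → quotient 10, remainder 25
108 ÷ 25 → quotient 4, remainder 8
25 ÷ 8 → quotient 3, remainder 1
8 ÷ 1 → quotient 8, remainder 0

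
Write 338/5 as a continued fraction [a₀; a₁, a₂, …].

338 = 67·5 + 3, so a_0 = 67
5 = 1·3 + 2, so a_1 = 1
3 = 1·2 + 1, so a_2 = 1
2 = 2·1 + 0, so a_3 = 2

[67; 1, 1, 2]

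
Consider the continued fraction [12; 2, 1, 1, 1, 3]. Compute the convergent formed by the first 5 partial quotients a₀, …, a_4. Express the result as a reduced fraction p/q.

99/8

Start with 1.
1 + 1/(1/1) = 1 + 1/1 = 2/1
1 + 1/(2/1) = 1 + 1/2 = 3/2
2 + 1/(3/2) = 2 + 2/3 = 8/3
12 + 1/(8/3) = 12 + 3/8 = 99/8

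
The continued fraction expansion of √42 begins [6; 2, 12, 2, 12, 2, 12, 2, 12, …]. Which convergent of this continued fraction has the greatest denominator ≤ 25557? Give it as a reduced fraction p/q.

109194/16849

List convergents until the denominator exceeds the bound:
a_0 = 6: 6/1  (≤ bound)
a_1 = 2: 13/2  (≤ bound)
a_2 = 12: 162/25  (≤ bound)
a_3 = 2: 337/52  (≤ bound)
a_4 = 12: 4206/649  (≤ bound)
a_5 = 2: 8749/1350  (≤ bound)
a_6 = 12: 109194/16849  (≤ bound)
a_7 = 2: 227137/35048  (> 25557, stop)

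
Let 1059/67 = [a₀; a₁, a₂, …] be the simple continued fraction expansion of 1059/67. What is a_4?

2

⌊1059/67⌋ = 15, remainder 54
⌊67/54⌋ = 1, remainder 13
⌊54/13⌋ = 4, remainder 2
⌊13/2⌋ = 6, remainder 1
⌊2/1⌋ = 2, remainder 0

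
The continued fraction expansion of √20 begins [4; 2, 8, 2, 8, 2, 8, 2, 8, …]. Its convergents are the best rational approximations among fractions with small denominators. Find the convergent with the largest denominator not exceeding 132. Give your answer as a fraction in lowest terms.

List convergents until the denominator exceeds the bound:
a_0 = 4: 4/1  (≤ bound)
a_1 = 2: 9/2  (≤ bound)
a_2 = 8: 76/17  (≤ bound)
a_3 = 2: 161/36  (≤ bound)
a_4 = 8: 1364/305  (> 132, stop)

161/36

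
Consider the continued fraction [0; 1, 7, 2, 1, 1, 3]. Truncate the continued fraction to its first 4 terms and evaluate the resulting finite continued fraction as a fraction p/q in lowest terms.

15/17

Start with 2.
7 + 1/(2/1) = 7 + 1/2 = 15/2
1 + 1/(15/2) = 1 + 2/15 = 17/15
0 + 1/(17/15) = 0 + 15/17 = 15/17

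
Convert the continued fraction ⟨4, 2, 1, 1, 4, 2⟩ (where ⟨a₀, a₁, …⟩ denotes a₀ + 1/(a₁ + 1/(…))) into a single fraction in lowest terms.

224/51

a_0 = 4: 4/1
a_1 = 2: 9/2
a_2 = 1: 13/3
a_3 = 1: 22/5
a_4 = 4: 101/23
a_5 = 2: 224/51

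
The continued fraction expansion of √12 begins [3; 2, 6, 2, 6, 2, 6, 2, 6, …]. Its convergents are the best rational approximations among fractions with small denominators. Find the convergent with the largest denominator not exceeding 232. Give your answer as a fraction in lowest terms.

627/181

a_0 = 3: 3/1  (≤ bound)
a_1 = 2: 7/2  (≤ bound)
a_2 = 6: 45/13  (≤ bound)
a_3 = 2: 97/28  (≤ bound)
a_4 = 6: 627/181  (≤ bound)
a_5 = 2: 1351/390  (> 232, stop)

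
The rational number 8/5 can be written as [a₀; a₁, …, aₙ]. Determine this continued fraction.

[1; 1, 1, 2]

Run the Euclidean algorithm, recording each quotient:
8 ÷ 5 → quotient 1, remainder 3
5 ÷ 3 → quotient 1, remainder 2
3 ÷ 2 → quotient 1, remainder 1
2 ÷ 1 → quotient 2, remainder 0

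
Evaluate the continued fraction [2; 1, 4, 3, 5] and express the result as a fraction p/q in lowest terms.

239/85

Work from the innermost term outward:
Start with 5.
3 + 1/(5/1) = 3 + 1/5 = 16/5
4 + 1/(16/5) = 4 + 5/16 = 69/16
1 + 1/(69/16) = 1 + 16/69 = 85/69
2 + 1/(85/69) = 2 + 69/85 = 239/85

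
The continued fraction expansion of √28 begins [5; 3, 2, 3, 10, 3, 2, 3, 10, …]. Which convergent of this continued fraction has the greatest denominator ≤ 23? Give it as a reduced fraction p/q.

37/7

List convergents until the denominator exceeds the bound:
a_0 = 5: 5/1  (≤ bound)
a_1 = 3: 16/3  (≤ bound)
a_2 = 2: 37/7  (≤ bound)
a_3 = 3: 127/24  (> 23, stop)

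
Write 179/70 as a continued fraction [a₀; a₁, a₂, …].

[2; 1, 1, 3, 1, 7]

Apply division with remainder until the remainder is 0:
179 ÷ 70 → quotient 2, remainder 39
70 ÷ 39 → quotient 1, remainder 31
39 ÷ 31 → quotient 1, remainder 8
31 ÷ 8 → quotient 3, remainder 7
8 ÷ 7 → quotient 1, remainder 1
7 ÷ 1 → quotient 7, remainder 0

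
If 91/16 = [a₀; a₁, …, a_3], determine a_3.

91 = 5·16 + 11, so a_0 = 5
16 = 1·11 + 5, so a_1 = 1
11 = 2·5 + 1, so a_2 = 2
5 = 5·1 + 0, so a_3 = 5

5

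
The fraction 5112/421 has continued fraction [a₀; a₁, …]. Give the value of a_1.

5112 = 12·421 + 60, so a_0 = 12
421 = 7·60 + 1, so a_1 = 7

7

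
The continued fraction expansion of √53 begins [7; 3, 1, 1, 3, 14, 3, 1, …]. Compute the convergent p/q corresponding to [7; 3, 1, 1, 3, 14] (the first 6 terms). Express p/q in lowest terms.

a_0 = 7: 7/1
a_1 = 3: 22/3
a_2 = 1: 29/4
a_3 = 1: 51/7
a_4 = 3: 182/25
a_5 = 14: 2599/357

2599/357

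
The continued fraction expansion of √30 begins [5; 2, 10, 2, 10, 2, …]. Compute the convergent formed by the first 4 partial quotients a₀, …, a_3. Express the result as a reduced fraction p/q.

Collapse the nested fraction from the inside out:
Start with 2.
10 + 1/(2/1) = 10 + 1/2 = 21/2
2 + 1/(21/2) = 2 + 2/21 = 44/21
5 + 1/(44/21) = 5 + 21/44 = 241/44

241/44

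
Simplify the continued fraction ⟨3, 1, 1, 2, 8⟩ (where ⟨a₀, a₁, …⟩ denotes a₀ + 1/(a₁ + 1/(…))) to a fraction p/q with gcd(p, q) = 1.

Start with 8.
2 + 1/(8/1) = 2 + 1/8 = 17/8
1 + 1/(17/8) = 1 + 8/17 = 25/17
1 + 1/(25/17) = 1 + 17/25 = 42/25
3 + 1/(42/25) = 3 + 25/42 = 151/42

151/42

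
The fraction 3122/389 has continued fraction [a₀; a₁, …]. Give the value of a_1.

38

⌊3122/389⌋ = 8, remainder 10
⌊389/10⌋ = 38, remainder 9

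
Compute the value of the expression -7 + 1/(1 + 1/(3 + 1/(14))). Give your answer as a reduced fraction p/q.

-356/57

a_0 = -7: -7/1
a_1 = 1: -6/1
a_2 = 3: -25/4
a_3 = 14: -356/57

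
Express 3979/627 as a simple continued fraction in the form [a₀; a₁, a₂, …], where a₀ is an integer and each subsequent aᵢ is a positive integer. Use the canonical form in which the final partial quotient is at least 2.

Run the Euclidean algorithm, recording each quotient:
3979 ÷ 627 → quotient 6, remainder 217
627 ÷ 217 → quotient 2, remainder 193
217 ÷ 193 → quotient 1, remainder 24
193 ÷ 24 → quotient 8, remainder 1
24 ÷ 1 → quotient 24, remainder 0

[6; 2, 1, 8, 24]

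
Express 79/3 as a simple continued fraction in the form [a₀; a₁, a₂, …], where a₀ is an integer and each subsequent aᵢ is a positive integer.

[26; 3]

79 ÷ 3 → quotient 26, remainder 1
3 ÷ 1 → quotient 3, remainder 0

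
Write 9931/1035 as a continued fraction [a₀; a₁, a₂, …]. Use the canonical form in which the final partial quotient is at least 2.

⌊9931/1035⌋ = 9, remainder 616
⌊1035/616⌋ = 1, remainder 419
⌊616/419⌋ = 1, remainder 197
⌊419/197⌋ = 2, remainder 25
⌊197/25⌋ = 7, remainder 22
⌊25/22⌋ = 1, remainder 3
⌊22/3⌋ = 7, remainder 1
⌊3/1⌋ = 3, remainder 0

[9; 1, 1, 2, 7, 1, 7, 3]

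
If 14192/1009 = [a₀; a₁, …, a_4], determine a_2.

3

⌊14192/1009⌋ = 14, remainder 66
⌊1009/66⌋ = 15, remainder 19
⌊66/19⌋ = 3, remainder 9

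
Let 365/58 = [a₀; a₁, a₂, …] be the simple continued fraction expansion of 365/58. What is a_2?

2

365 ÷ 58 → quotient 6, remainder 17
58 ÷ 17 → quotient 3, remainder 7
17 ÷ 7 → quotient 2, remainder 3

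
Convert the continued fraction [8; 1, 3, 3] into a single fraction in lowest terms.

Compute successive convergents:
a_0 = 8: 8/1
a_1 = 1: 9/1
a_2 = 3: 35/4
a_3 = 3: 114/13

114/13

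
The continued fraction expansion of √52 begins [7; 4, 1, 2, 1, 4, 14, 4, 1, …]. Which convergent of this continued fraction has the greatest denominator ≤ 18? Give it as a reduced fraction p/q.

a_0 = 7: 7/1  (≤ bound)
a_1 = 4: 29/4  (≤ bound)
a_2 = 1: 36/5  (≤ bound)
a_3 = 2: 101/14  (≤ bound)
a_4 = 1: 137/19  (> 18, stop)

101/14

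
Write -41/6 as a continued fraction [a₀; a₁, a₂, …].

[-7; 6]

-41 = -7·6 + 1, so a_0 = -7
6 = 6·1 + 0, so a_1 = 6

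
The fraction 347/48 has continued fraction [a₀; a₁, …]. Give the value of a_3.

347 ÷ 48 → quotient 7, remainder 11
48 ÷ 11 → quotient 4, remainder 4
11 ÷ 4 → quotient 2, remainder 3
4 ÷ 3 → quotient 1, remainder 1

1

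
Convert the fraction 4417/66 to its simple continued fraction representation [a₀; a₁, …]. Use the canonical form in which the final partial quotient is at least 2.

[66; 1, 12, 5]

Run the Euclidean algorithm, recording each quotient:
4417 = 66·66 + 61, so a_0 = 66
66 = 1·61 + 5, so a_1 = 1
61 = 12·5 + 1, so a_2 = 12
5 = 5·1 + 0, so a_3 = 5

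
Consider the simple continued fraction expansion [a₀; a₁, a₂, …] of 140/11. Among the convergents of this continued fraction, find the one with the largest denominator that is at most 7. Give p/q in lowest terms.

List convergents until the denominator exceeds the bound:
a_0 = 12: 12/1  (≤ bound)
a_1 = 1: 13/1  (≤ bound)
a_2 = 2: 38/3  (≤ bound)
a_3 = 1: 51/4  (≤ bound)
a_4 = 2: 140/11  (> 7, stop)

51/4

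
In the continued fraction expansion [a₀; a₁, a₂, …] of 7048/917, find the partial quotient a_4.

2

⌊7048/917⌋ = 7, remainder 629
⌊917/629⌋ = 1, remainder 288
⌊629/288⌋ = 2, remainder 53
⌊288/53⌋ = 5, remainder 23
⌊53/23⌋ = 2, remainder 7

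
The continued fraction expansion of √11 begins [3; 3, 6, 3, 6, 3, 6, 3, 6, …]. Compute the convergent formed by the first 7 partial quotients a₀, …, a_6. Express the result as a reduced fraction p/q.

25077/7561

Start with 6.
3 + 1/(6/1) = 3 + 1/6 = 19/6
6 + 1/(19/6) = 6 + 6/19 = 120/19
3 + 1/(120/19) = 3 + 19/120 = 379/120
6 + 1/(379/120) = 6 + 120/379 = 2394/379
3 + 1/(2394/379) = 3 + 379/2394 = 7561/2394
3 + 1/(7561/2394) = 3 + 2394/7561 = 25077/7561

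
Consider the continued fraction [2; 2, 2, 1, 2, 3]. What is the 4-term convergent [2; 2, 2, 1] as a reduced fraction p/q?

17/7

a_0 = 2: 2/1
a_1 = 2: 5/2
a_2 = 2: 12/5
a_3 = 1: 17/7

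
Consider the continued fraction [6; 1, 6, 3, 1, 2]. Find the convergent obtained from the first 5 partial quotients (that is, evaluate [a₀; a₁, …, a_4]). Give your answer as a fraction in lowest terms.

199/29

Start with 1.
3 + 1/(1/1) = 3 + 1/1 = 4/1
6 + 1/(4/1) = 6 + 1/4 = 25/4
1 + 1/(25/4) = 1 + 4/25 = 29/25
6 + 1/(29/25) = 6 + 25/29 = 199/29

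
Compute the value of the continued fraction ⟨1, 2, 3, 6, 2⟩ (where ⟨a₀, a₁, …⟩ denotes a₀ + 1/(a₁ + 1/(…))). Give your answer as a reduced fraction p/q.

Start with 2.
6 + 1/(2/1) = 6 + 1/2 = 13/2
3 + 1/(13/2) = 3 + 2/13 = 41/13
2 + 1/(41/13) = 2 + 13/41 = 95/41
1 + 1/(95/41) = 1 + 41/95 = 136/95

136/95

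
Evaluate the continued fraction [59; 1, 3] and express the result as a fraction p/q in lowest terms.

239/4

Use the convergent recurrence hₖ = aₖ·hₖ₋₁ + hₖ₋₂ (and likewise for the denominators kₖ):
a_0 = 59: 59/1
a_1 = 1: 60/1
a_2 = 3: 239/4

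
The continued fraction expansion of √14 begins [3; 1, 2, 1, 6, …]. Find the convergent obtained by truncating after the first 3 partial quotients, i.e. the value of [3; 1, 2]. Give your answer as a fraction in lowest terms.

Use the convergent recurrence hₖ = aₖ·hₖ₋₁ + hₖ₋₂ (and likewise for the denominators kₖ):
a_0 = 3: 3/1
a_1 = 1: 4/1
a_2 = 2: 11/3

11/3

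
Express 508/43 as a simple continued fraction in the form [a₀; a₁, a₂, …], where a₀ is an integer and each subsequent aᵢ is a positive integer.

Apply division with remainder until the remainder is 0:
508 = 11·43 + 35, so a_0 = 11
43 = 1·35 + 8, so a_1 = 1
35 = 4·8 + 3, so a_2 = 4
8 = 2·3 + 2, so a_3 = 2
3 = 1·2 + 1, so a_4 = 1
2 = 2·1 + 0, so a_5 = 2

[11; 1, 4, 2, 1, 2]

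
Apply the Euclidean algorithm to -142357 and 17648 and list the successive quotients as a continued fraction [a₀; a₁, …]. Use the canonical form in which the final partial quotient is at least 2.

-142357 ÷ 17648 → quotient -9, remainder 16475
17648 ÷ 16475 → quotient 1, remainder 1173
16475 ÷ 1173 → quotient 14, remainder 53
1173 ÷ 53 → quotient 22, remainder 7
53 ÷ 7 → quotient 7, remainder 4
7 ÷ 4 → quotient 1, remainder 3
4 ÷ 3 → quotient 1, remainder 1
3 ÷ 1 → quotient 3, remainder 0

[-9; 1, 14, 22, 7, 1, 1, 3]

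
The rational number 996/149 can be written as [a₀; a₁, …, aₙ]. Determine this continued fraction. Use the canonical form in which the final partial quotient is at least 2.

[6; 1, 2, 5, 1, 7]

⌊996/149⌋ = 6, remainder 102
⌊149/102⌋ = 1, remainder 47
⌊102/47⌋ = 2, remainder 8
⌊47/8⌋ = 5, remainder 7
⌊8/7⌋ = 1, remainder 1
⌊7/1⌋ = 7, remainder 0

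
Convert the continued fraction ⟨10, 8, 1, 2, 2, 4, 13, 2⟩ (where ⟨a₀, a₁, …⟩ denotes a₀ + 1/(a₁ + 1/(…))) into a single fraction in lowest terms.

74971/7412

Work from the innermost term outward:
Start with 2.
13 + 1/(2/1) = 13 + 1/2 = 27/2
4 + 1/(27/2) = 4 + 2/27 = 110/27
2 + 1/(110/27) = 2 + 27/110 = 247/110
2 + 1/(247/110) = 2 + 110/247 = 604/247
1 + 1/(604/247) = 1 + 247/604 = 851/604
8 + 1/(851/604) = 8 + 604/851 = 7412/851
10 + 1/(7412/851) = 10 + 851/7412 = 74971/7412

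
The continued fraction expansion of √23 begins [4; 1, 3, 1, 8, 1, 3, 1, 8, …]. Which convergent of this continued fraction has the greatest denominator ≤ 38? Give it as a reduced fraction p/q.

List convergents until the denominator exceeds the bound:
a_0 = 4: 4/1  (≤ bound)
a_1 = 1: 5/1  (≤ bound)
a_2 = 3: 19/4  (≤ bound)
a_3 = 1: 24/5  (≤ bound)
a_4 = 8: 211/44  (> 38, stop)

24/5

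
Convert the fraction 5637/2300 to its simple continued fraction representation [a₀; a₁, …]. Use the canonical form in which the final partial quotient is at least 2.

⌊5637/2300⌋ = 2, remainder 1037
⌊2300/1037⌋ = 2, remainder 226
⌊1037/226⌋ = 4, remainder 133
⌊226/133⌋ = 1, remainder 93
⌊133/93⌋ = 1, remainder 40
⌊93/40⌋ = 2, remainder 13
⌊40/13⌋ = 3, remainder 1
⌊13/1⌋ = 13, remainder 0

[2; 2, 4, 1, 1, 2, 3, 13]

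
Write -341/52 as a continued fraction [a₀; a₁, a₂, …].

[-7; 2, 3, 1, 5]

Run the Euclidean algorithm, recording each quotient:
-341 ÷ 52 → quotient -7, remainder 23
52 ÷ 23 → quotient 2, remainder 6
23 ÷ 6 → quotient 3, remainder 5
6 ÷ 5 → quotient 1, remainder 1
5 ÷ 1 → quotient 5, remainder 0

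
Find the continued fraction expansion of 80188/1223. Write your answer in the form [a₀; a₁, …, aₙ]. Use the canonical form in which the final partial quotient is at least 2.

[65; 1, 1, 3, 3, 1, 40]

⌊80188/1223⌋ = 65, remainder 693
⌊1223/693⌋ = 1, remainder 530
⌊693/530⌋ = 1, remainder 163
⌊530/163⌋ = 3, remainder 41
⌊163/41⌋ = 3, remainder 40
⌊41/40⌋ = 1, remainder 1
⌊40/1⌋ = 40, remainder 0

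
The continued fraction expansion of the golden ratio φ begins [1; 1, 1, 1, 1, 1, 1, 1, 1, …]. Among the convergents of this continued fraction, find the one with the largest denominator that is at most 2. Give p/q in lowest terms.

3/2

a_0 = 1: 1/1  (≤ bound)
a_1 = 1: 2/1  (≤ bound)
a_2 = 1: 3/2  (≤ bound)
a_3 = 1: 5/3  (> 2, stop)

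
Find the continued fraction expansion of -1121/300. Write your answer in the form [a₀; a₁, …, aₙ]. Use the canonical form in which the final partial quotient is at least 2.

⌊-1121/300⌋ = -4, remainder 79
⌊300/79⌋ = 3, remainder 63
⌊79/63⌋ = 1, remainder 16
⌊63/16⌋ = 3, remainder 15
⌊16/15⌋ = 1, remainder 1
⌊15/1⌋ = 15, remainder 0

[-4; 3, 1, 3, 1, 15]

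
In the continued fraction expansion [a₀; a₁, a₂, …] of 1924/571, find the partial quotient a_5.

Run the Euclidean algorithm, recording each quotient:
1924 = 3·571 + 211, so a_0 = 3
571 = 2·211 + 149, so a_1 = 2
211 = 1·149 + 62, so a_2 = 1
149 = 2·62 + 25, so a_3 = 2
62 = 2·25 + 12, so a_4 = 2
25 = 2·12 + 1, so a_5 = 2

2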